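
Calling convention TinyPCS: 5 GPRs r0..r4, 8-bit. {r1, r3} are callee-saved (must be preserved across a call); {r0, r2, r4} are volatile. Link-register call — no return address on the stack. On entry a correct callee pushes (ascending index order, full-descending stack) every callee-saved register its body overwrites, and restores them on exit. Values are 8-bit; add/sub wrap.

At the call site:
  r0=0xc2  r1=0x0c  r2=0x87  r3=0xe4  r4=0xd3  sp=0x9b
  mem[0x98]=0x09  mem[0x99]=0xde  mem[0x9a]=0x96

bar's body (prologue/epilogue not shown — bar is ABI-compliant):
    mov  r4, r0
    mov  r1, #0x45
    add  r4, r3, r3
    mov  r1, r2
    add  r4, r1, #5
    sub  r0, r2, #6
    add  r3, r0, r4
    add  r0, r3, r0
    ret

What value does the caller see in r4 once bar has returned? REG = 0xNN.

REG = 0x8c

prologue: push r1 -> mem[0x9a]=0x0c, sp=0x9a
prologue: push r3 -> mem[0x99]=0xe4, sp=0x99
body[0] mov  r4, r0 -> r4=0xc2
body[1] mov  r1, #0x45 -> r1=0x45
body[2] add  r4, r3, r3 -> r4=0xc8
body[3] mov  r1, r2 -> r1=0x87
body[4] add  r4, r1, #5 -> r4=0x8c
body[5] sub  r0, r2, #6 -> r0=0x81
body[6] add  r3, r0, r4 -> r3=0x0d
body[7] add  r0, r3, r0 -> r0=0x8e
epilogue: pop r3=0xe4, sp=0x9a
epilogue: pop r1=0x0c, sp=0x9b
r4 is caller-saved -> body value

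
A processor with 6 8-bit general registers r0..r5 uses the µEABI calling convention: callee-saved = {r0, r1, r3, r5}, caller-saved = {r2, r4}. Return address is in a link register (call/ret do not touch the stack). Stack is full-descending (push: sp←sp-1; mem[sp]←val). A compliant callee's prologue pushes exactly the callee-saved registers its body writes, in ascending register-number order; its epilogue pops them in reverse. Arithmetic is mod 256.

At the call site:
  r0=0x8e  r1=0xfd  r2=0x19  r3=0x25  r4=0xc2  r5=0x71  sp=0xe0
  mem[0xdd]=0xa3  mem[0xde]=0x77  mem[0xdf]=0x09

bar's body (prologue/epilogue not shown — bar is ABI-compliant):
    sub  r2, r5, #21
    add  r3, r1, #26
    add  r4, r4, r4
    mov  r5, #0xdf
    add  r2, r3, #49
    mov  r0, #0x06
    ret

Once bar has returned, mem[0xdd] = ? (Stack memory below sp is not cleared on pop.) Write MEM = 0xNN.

prologue: push r0 -> mem[0xdf]=0x8e, sp=0xdf
prologue: push r3 -> mem[0xde]=0x25, sp=0xde
prologue: push r5 -> mem[0xdd]=0x71, sp=0xdd
body[0] sub  r2, r5, #21 -> r2=0x5c
body[1] add  r3, r1, #26 -> r3=0x17
body[2] add  r4, r4, r4 -> r4=0x84
body[3] mov  r5, #0xdf -> r5=0xdf
body[4] add  r2, r3, #49 -> r2=0x48
body[5] mov  r0, #0x06 -> r0=0x06
epilogue: pop r5=0x71, sp=0xde
epilogue: pop r3=0x25, sp=0xdf
epilogue: pop r0=0x8e, sp=0xe0
prologue pushed ['r0', 'r3', 'r5'] at ['0xdf', '0xde', '0xdd']

MEM = 0x71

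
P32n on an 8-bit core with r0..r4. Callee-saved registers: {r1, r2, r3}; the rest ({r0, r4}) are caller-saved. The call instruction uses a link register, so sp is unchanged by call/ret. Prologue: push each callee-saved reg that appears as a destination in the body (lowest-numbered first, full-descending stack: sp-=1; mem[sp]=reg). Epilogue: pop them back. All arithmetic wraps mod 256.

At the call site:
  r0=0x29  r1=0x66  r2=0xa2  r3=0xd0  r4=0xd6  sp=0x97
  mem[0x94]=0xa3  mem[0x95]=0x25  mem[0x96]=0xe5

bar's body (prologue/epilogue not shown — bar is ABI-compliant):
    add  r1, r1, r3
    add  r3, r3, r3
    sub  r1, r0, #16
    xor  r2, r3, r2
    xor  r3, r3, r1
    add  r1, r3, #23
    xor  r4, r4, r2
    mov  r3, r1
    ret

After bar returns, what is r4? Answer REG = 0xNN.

REG = 0xd4

prologue: push r1 -> mem[0x96]=0x66, sp=0x96
prologue: push r2 -> mem[0x95]=0xa2, sp=0x95
prologue: push r3 -> mem[0x94]=0xd0, sp=0x94
body[0] add  r1, r1, r3 -> r1=0x36
body[1] add  r3, r3, r3 -> r3=0xa0
body[2] sub  r1, r0, #16 -> r1=0x19
body[3] xor  r2, r3, r2 -> r2=0x02
body[4] xor  r3, r3, r1 -> r3=0xb9
body[5] add  r1, r3, #23 -> r1=0xd0
body[6] xor  r4, r4, r2 -> r4=0xd4
body[7] mov  r3, r1 -> r3=0xd0
epilogue: pop r3=0xd0, sp=0x95
epilogue: pop r2=0xa2, sp=0x96
epilogue: pop r1=0x66, sp=0x97
r4 is caller-saved -> body value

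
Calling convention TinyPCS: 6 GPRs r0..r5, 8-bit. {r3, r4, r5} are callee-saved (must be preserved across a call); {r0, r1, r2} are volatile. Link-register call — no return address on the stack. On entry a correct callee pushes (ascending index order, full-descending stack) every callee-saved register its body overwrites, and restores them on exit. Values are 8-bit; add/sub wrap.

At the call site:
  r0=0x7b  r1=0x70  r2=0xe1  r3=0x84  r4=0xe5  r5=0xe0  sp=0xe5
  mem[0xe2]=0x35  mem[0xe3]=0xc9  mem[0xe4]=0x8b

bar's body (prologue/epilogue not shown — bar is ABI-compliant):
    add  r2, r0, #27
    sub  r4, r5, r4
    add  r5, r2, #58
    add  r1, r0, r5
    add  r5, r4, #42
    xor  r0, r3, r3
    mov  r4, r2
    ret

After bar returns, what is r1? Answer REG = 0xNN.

prologue: push r4 → mem[0xe4]=0xe5, sp=0xe4
prologue: push r5 → mem[0xe3]=0xe0, sp=0xe3
body[0] add  r2, r0, #27 → r2=0x96
body[1] sub  r4, r5, r4 → r4=0xfb
body[2] add  r5, r2, #58 → r5=0xd0
body[3] add  r1, r0, r5 → r1=0x4b
body[4] add  r5, r4, #42 → r5=0x25
body[5] xor  r0, r3, r3 → r0=0x00
body[6] mov  r4, r2 → r4=0x96
epilogue: pop r5=0xe0, sp=0xe4
epilogue: pop r4=0xe5, sp=0xe5
r1 is caller-saved → body value

REG = 0x4b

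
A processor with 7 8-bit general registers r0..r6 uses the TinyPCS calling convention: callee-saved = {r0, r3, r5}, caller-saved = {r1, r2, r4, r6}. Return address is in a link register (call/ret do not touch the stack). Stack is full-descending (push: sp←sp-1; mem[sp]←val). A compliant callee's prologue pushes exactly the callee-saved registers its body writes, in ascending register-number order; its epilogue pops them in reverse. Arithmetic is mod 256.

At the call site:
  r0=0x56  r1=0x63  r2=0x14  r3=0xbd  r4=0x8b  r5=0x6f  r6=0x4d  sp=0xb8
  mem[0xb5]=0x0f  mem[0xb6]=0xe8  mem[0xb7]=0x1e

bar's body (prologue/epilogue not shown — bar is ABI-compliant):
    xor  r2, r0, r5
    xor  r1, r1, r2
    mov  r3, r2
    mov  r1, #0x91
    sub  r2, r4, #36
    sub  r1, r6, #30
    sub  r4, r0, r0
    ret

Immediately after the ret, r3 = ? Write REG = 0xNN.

REG = 0xbd

prologue: push r3 → mem[0xb7]=0xbd, sp=0xb7
body[0] xor  r2, r0, r5 → r2=0x39
body[1] xor  r1, r1, r2 → r1=0x5a
body[2] mov  r3, r2 → r3=0x39
body[3] mov  r1, #0x91 → r1=0x91
body[4] sub  r2, r4, #36 → r2=0x67
body[5] sub  r1, r6, #30 → r1=0x2f
body[6] sub  r4, r0, r0 → r4=0x00
epilogue: pop r3=0xbd, sp=0xb8
r3 is callee-saved → restored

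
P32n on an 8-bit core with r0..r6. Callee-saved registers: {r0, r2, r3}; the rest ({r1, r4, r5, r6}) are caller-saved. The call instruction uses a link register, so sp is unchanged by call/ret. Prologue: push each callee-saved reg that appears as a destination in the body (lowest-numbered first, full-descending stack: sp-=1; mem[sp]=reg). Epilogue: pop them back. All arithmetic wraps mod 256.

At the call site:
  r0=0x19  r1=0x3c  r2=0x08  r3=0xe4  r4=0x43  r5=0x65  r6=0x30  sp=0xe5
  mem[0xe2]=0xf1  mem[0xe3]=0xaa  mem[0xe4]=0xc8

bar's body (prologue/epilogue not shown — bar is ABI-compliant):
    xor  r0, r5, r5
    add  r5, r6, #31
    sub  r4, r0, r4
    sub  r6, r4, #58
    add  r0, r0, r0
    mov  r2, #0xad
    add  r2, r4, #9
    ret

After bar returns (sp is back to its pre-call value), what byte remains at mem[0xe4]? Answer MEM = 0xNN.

prologue: push r0 → mem[0xe4]=0x19, sp=0xe4
prologue: push r2 → mem[0xe3]=0x08, sp=0xe3
body[0] xor  r0, r5, r5 → r0=0x00
body[1] add  r5, r6, #31 → r5=0x4f
body[2] sub  r4, r0, r4 → r4=0xbd
body[3] sub  r6, r4, #58 → r6=0x83
body[4] add  r0, r0, r0 → r0=0x00
body[5] mov  r2, #0xad → r2=0xad
body[6] add  r2, r4, #9 → r2=0xc6
epilogue: pop r2=0x08, sp=0xe4
epilogue: pop r0=0x19, sp=0xe5
prologue pushed ['r0', 'r2'] at ['0xe4', '0xe3']

MEM = 0x19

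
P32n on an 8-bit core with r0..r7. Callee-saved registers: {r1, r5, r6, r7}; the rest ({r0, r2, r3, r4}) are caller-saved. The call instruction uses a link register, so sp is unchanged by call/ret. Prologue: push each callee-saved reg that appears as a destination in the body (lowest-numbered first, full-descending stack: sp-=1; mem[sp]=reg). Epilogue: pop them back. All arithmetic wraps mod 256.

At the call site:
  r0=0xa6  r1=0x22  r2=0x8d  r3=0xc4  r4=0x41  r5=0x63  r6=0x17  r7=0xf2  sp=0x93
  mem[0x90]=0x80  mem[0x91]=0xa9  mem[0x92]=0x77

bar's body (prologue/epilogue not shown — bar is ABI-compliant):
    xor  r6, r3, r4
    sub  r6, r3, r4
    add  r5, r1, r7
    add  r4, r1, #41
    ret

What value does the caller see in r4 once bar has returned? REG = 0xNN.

prologue: push r5 → mem[0x92]=0x63, sp=0x92
prologue: push r6 → mem[0x91]=0x17, sp=0x91
body[0] xor  r6, r3, r4 → r6=0x85
body[1] sub  r6, r3, r4 → r6=0x83
body[2] add  r5, r1, r7 → r5=0x14
body[3] add  r4, r1, #41 → r4=0x4b
epilogue: pop r6=0x17, sp=0x92
epilogue: pop r5=0x63, sp=0x93
r4 is caller-saved → body value

REG = 0x4b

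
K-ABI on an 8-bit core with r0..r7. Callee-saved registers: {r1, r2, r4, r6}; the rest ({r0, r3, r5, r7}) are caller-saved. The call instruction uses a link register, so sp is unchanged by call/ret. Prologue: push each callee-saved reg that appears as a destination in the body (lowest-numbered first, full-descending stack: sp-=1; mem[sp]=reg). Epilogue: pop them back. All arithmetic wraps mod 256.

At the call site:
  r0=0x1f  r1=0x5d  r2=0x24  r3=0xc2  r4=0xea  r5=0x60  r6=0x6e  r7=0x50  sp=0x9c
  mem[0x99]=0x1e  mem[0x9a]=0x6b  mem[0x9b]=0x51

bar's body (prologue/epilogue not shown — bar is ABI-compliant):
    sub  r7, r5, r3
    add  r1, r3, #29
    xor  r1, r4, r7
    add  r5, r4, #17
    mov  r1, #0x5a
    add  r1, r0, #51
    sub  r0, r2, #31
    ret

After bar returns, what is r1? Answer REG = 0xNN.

prologue: push r1 -> mem[0x9b]=0x5d, sp=0x9b
body[0] sub  r7, r5, r3 -> r7=0x9e
body[1] add  r1, r3, #29 -> r1=0xdf
body[2] xor  r1, r4, r7 -> r1=0x74
body[3] add  r5, r4, #17 -> r5=0xfb
body[4] mov  r1, #0x5a -> r1=0x5a
body[5] add  r1, r0, #51 -> r1=0x52
body[6] sub  r0, r2, #31 -> r0=0x05
epilogue: pop r1=0x5d, sp=0x9c
r1 is callee-saved -> restored

REG = 0x5d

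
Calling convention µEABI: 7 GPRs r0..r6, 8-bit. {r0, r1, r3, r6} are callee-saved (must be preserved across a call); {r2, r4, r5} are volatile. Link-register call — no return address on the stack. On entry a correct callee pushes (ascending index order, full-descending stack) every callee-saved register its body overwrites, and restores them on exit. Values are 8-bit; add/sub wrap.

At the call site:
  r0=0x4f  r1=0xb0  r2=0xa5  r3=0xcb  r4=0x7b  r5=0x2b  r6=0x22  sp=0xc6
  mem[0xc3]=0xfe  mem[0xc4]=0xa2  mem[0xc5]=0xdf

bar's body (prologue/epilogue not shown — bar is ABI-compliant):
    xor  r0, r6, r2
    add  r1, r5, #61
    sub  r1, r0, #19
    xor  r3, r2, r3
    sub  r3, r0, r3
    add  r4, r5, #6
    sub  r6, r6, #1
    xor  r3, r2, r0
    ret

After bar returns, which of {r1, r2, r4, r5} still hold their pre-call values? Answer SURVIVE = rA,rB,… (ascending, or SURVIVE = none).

SURVIVE = r1,r2,r5

prologue: push r0 → mem[0xc5]=0x4f, sp=0xc5
prologue: push r1 → mem[0xc4]=0xb0, sp=0xc4
prologue: push r3 → mem[0xc3]=0xcb, sp=0xc3
prologue: push r6 → mem[0xc2]=0x22, sp=0xc2
body[0] xor  r0, r6, r2 → r0=0x87
body[1] add  r1, r5, #61 → r1=0x68
body[2] sub  r1, r0, #19 → r1=0x74
body[3] xor  r3, r2, r3 → r3=0x6e
body[4] sub  r3, r0, r3 → r3=0x19
body[5] add  r4, r5, #6 → r4=0x31
body[6] sub  r6, r6, #1 → r6=0x21
body[7] xor  r3, r2, r0 → r3=0x22
epilogue: pop r6=0x22, sp=0xc3
epilogue: pop r3=0xcb, sp=0xc4
epilogue: pop r1=0xb0, sp=0xc5
epilogue: pop r0=0x4f, sp=0xc6
r1: callee-saved, written=True
r2: caller-saved, written=False
r4: caller-saved, written=True
r5: caller-saved, written=False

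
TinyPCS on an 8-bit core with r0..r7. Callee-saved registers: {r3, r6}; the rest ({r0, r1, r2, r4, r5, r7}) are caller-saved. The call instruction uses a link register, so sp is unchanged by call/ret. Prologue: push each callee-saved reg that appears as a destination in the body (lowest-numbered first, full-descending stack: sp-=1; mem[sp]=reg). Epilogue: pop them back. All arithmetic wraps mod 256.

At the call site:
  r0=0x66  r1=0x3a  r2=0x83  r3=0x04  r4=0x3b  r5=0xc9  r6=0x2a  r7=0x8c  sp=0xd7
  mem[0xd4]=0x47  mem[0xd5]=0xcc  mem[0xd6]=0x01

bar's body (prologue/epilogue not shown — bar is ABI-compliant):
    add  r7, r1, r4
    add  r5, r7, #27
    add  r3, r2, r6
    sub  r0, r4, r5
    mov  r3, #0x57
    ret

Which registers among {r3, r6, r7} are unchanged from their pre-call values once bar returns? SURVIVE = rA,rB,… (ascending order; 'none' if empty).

SURVIVE = r3,r6

prologue: push r3 -> mem[0xd6]=0x04, sp=0xd6
body[0] add  r7, r1, r4 -> r7=0x75
body[1] add  r5, r7, #27 -> r5=0x90
body[2] add  r3, r2, r6 -> r3=0xad
body[3] sub  r0, r4, r5 -> r0=0xab
body[4] mov  r3, #0x57 -> r3=0x57
epilogue: pop r3=0x04, sp=0xd7
r3: callee-saved, written=True
r6: callee-saved, written=False
r7: caller-saved, written=True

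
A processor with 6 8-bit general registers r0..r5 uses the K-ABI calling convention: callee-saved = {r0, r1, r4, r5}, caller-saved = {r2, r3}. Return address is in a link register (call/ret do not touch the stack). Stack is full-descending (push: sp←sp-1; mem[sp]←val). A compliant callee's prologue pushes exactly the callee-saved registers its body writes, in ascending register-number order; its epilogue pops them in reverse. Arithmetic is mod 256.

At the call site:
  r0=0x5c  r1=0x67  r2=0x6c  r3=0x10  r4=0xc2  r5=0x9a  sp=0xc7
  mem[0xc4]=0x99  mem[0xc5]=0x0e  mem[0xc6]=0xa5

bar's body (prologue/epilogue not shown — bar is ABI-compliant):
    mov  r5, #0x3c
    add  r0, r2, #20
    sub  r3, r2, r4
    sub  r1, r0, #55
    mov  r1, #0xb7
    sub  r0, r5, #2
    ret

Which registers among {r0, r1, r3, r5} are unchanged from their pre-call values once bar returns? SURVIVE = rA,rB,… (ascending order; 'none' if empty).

prologue: push r0 → mem[0xc6]=0x5c, sp=0xc6
prologue: push r1 → mem[0xc5]=0x67, sp=0xc5
prologue: push r5 → mem[0xc4]=0x9a, sp=0xc4
body[0] mov  r5, #0x3c → r5=0x3c
body[1] add  r0, r2, #20 → r0=0x80
body[2] sub  r3, r2, r4 → r3=0xaa
body[3] sub  r1, r0, #55 → r1=0x49
body[4] mov  r1, #0xb7 → r1=0xb7
body[5] sub  r0, r5, #2 → r0=0x3a
epilogue: pop r5=0x9a, sp=0xc5
epilogue: pop r1=0x67, sp=0xc6
epilogue: pop r0=0x5c, sp=0xc7
r0: callee-saved, written=True
r1: callee-saved, written=True
r3: caller-saved, written=True
r5: callee-saved, written=True

SURVIVE = r0,r1,r5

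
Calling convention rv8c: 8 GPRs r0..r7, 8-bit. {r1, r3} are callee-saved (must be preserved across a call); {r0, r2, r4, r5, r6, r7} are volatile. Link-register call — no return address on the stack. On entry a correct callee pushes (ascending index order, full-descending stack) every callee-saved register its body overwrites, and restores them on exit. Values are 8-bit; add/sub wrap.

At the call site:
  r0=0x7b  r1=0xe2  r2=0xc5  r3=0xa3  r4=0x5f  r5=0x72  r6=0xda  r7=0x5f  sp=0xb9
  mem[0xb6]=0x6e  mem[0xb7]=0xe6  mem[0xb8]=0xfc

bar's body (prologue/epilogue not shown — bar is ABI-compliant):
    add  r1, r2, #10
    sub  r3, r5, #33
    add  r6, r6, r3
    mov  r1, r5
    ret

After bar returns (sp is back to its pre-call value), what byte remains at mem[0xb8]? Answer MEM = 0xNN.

MEM = 0xe2

prologue: push r1 → mem[0xb8]=0xe2, sp=0xb8
prologue: push r3 → mem[0xb7]=0xa3, sp=0xb7
body[0] add  r1, r2, #10 → r1=0xcf
body[1] sub  r3, r5, #33 → r3=0x51
body[2] add  r6, r6, r3 → r6=0x2b
body[3] mov  r1, r5 → r1=0x72
epilogue: pop r3=0xa3, sp=0xb8
epilogue: pop r1=0xe2, sp=0xb9
prologue pushed ['r1', 'r3'] at ['0xb8', '0xb7']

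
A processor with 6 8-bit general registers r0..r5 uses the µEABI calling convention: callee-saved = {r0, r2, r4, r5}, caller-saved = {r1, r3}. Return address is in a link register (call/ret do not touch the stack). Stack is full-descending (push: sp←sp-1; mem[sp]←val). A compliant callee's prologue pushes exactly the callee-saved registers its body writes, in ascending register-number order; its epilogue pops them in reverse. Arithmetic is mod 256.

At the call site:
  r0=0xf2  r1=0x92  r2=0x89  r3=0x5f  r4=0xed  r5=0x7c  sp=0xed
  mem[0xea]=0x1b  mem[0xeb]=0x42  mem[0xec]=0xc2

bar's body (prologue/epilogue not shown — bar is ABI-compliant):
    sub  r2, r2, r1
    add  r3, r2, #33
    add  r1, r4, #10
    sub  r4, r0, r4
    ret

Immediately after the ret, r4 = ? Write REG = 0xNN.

prologue: push r2 -> mem[0xec]=0x89, sp=0xec
prologue: push r4 -> mem[0xeb]=0xed, sp=0xeb
body[0] sub  r2, r2, r1 -> r2=0xf7
body[1] add  r3, r2, #33 -> r3=0x18
body[2] add  r1, r4, #10 -> r1=0xf7
body[3] sub  r4, r0, r4 -> r4=0x05
epilogue: pop r4=0xed, sp=0xec
epilogue: pop r2=0x89, sp=0xed
r4 is callee-saved -> restored

REG = 0xed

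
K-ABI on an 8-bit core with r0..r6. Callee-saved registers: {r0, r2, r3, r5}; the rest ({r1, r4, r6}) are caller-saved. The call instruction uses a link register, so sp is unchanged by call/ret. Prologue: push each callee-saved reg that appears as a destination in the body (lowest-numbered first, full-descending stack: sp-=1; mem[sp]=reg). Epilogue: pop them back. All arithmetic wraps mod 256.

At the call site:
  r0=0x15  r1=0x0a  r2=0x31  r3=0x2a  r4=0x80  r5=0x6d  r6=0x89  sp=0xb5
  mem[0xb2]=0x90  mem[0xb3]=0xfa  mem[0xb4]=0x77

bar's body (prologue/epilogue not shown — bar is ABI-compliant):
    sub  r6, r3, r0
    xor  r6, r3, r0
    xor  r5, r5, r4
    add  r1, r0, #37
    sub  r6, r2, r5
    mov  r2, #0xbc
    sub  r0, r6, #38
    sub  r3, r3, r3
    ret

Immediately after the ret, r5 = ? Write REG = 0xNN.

REG = 0x6d

prologue: push r0 → mem[0xb4]=0x15, sp=0xb4
prologue: push r2 → mem[0xb3]=0x31, sp=0xb3
prologue: push r3 → mem[0xb2]=0x2a, sp=0xb2
prologue: push r5 → mem[0xb1]=0x6d, sp=0xb1
body[0] sub  r6, r3, r0 → r6=0x15
body[1] xor  r6, r3, r0 → r6=0x3f
body[2] xor  r5, r5, r4 → r5=0xed
body[3] add  r1, r0, #37 → r1=0x3a
body[4] sub  r6, r2, r5 → r6=0x44
body[5] mov  r2, #0xbc → r2=0xbc
body[6] sub  r0, r6, #38 → r0=0x1e
body[7] sub  r3, r3, r3 → r3=0x00
epilogue: pop r5=0x6d, sp=0xb2
epilogue: pop r3=0x2a, sp=0xb3
epilogue: pop r2=0x31, sp=0xb4
epilogue: pop r0=0x15, sp=0xb5
r5 is callee-saved → restored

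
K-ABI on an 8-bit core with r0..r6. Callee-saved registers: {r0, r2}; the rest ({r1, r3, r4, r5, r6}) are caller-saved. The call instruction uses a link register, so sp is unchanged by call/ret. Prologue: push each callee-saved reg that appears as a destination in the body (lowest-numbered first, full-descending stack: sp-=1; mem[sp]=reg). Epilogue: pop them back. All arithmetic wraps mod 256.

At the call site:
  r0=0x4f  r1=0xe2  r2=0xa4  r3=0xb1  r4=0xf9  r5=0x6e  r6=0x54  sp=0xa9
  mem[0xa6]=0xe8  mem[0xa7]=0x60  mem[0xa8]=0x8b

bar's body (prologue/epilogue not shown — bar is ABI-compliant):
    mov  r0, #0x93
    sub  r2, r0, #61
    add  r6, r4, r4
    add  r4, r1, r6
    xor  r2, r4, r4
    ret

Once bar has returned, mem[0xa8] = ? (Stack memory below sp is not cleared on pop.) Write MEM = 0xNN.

prologue: push r0 -> mem[0xa8]=0x4f, sp=0xa8
prologue: push r2 -> mem[0xa7]=0xa4, sp=0xa7
body[0] mov  r0, #0x93 -> r0=0x93
body[1] sub  r2, r0, #61 -> r2=0x56
body[2] add  r6, r4, r4 -> r6=0xf2
body[3] add  r4, r1, r6 -> r4=0xd4
body[4] xor  r2, r4, r4 -> r2=0x00
epilogue: pop r2=0xa4, sp=0xa8
epilogue: pop r0=0x4f, sp=0xa9
prologue pushed ['r0', 'r2'] at ['0xa8', '0xa7']

MEM = 0x4f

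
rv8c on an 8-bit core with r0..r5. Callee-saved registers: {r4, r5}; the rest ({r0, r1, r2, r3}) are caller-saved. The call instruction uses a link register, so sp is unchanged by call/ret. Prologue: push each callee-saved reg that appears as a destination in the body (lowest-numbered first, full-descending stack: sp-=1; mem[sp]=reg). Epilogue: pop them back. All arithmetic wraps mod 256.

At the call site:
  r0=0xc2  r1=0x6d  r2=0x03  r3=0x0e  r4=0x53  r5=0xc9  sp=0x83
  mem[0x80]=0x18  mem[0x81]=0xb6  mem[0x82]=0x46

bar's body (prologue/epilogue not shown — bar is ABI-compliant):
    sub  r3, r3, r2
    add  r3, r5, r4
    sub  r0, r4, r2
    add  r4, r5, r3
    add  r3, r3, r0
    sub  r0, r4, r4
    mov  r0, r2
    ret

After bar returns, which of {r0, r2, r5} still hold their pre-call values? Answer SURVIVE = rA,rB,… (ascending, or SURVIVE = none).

SURVIVE = r2,r5

prologue: push r4 → mem[0x82]=0x53, sp=0x82
body[0] sub  r3, r3, r2 → r3=0x0b
body[1] add  r3, r5, r4 → r3=0x1c
body[2] sub  r0, r4, r2 → r0=0x50
body[3] add  r4, r5, r3 → r4=0xe5
body[4] add  r3, r3, r0 → r3=0x6c
body[5] sub  r0, r4, r4 → r0=0x00
body[6] mov  r0, r2 → r0=0x03
epilogue: pop r4=0x53, sp=0x83
r0: caller-saved, written=True
r2: caller-saved, written=False
r5: callee-saved, written=False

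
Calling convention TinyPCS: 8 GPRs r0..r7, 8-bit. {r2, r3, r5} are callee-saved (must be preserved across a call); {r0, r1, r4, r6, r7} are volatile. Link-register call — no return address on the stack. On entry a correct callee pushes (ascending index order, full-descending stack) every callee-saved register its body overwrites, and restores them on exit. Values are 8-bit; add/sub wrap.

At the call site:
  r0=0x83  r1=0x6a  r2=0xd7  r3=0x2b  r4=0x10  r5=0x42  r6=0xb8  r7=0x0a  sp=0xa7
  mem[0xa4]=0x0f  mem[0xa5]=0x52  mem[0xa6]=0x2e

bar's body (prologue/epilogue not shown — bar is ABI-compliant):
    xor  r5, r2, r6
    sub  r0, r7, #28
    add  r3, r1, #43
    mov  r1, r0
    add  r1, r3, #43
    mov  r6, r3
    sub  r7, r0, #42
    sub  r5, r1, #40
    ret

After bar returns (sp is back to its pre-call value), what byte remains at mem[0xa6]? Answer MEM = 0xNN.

prologue: push r3 -> mem[0xa6]=0x2b, sp=0xa6
prologue: push r5 -> mem[0xa5]=0x42, sp=0xa5
body[0] xor  r5, r2, r6 -> r5=0x6f
body[1] sub  r0, r7, #28 -> r0=0xee
body[2] add  r3, r1, #43 -> r3=0x95
body[3] mov  r1, r0 -> r1=0xee
body[4] add  r1, r3, #43 -> r1=0xc0
body[5] mov  r6, r3 -> r6=0x95
body[6] sub  r7, r0, #42 -> r7=0xc4
body[7] sub  r5, r1, #40 -> r5=0x98
epilogue: pop r5=0x42, sp=0xa6
epilogue: pop r3=0x2b, sp=0xa7
prologue pushed ['r3', 'r5'] at ['0xa6', '0xa5']

MEM = 0x2b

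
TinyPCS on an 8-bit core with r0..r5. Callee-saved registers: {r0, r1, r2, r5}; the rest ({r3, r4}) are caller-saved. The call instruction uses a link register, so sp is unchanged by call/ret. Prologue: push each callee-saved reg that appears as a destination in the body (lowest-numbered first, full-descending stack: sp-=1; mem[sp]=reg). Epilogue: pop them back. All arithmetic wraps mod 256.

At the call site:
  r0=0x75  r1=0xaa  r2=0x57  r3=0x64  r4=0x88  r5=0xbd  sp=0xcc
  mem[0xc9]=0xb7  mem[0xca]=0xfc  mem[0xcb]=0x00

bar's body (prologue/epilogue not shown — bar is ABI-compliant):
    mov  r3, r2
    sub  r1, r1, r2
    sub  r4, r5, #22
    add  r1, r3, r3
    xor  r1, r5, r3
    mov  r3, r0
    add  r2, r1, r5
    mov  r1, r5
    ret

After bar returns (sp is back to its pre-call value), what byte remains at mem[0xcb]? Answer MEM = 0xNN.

MEM = 0xaa

prologue: push r1 -> mem[0xcb]=0xaa, sp=0xcb
prologue: push r2 -> mem[0xca]=0x57, sp=0xca
body[0] mov  r3, r2 -> r3=0x57
body[1] sub  r1, r1, r2 -> r1=0x53
body[2] sub  r4, r5, #22 -> r4=0xa7
body[3] add  r1, r3, r3 -> r1=0xae
body[4] xor  r1, r5, r3 -> r1=0xea
body[5] mov  r3, r0 -> r3=0x75
body[6] add  r2, r1, r5 -> r2=0xa7
body[7] mov  r1, r5 -> r1=0xbd
epilogue: pop r2=0x57, sp=0xcb
epilogue: pop r1=0xaa, sp=0xcc
prologue pushed ['r1', 'r2'] at ['0xcb', '0xca']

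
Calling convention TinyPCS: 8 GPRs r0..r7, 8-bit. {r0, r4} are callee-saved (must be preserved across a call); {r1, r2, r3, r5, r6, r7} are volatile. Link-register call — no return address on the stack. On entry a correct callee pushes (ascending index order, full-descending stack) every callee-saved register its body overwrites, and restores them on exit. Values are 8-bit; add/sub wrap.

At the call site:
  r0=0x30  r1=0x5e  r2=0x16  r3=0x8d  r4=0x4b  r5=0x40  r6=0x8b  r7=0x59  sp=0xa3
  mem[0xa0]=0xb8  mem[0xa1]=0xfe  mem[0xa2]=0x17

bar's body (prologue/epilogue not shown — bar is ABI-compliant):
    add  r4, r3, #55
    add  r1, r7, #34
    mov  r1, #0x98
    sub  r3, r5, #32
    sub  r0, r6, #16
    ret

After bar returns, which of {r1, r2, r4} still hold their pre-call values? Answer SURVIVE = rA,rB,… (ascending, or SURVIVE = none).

prologue: push r0 → mem[0xa2]=0x30, sp=0xa2
prologue: push r4 → mem[0xa1]=0x4b, sp=0xa1
body[0] add  r4, r3, #55 → r4=0xc4
body[1] add  r1, r7, #34 → r1=0x7b
body[2] mov  r1, #0x98 → r1=0x98
body[3] sub  r3, r5, #32 → r3=0x20
body[4] sub  r0, r6, #16 → r0=0x7b
epilogue: pop r4=0x4b, sp=0xa2
epilogue: pop r0=0x30, sp=0xa3
r1: caller-saved, written=True
r2: caller-saved, written=False
r4: callee-saved, written=True

SURVIVE = r2,r4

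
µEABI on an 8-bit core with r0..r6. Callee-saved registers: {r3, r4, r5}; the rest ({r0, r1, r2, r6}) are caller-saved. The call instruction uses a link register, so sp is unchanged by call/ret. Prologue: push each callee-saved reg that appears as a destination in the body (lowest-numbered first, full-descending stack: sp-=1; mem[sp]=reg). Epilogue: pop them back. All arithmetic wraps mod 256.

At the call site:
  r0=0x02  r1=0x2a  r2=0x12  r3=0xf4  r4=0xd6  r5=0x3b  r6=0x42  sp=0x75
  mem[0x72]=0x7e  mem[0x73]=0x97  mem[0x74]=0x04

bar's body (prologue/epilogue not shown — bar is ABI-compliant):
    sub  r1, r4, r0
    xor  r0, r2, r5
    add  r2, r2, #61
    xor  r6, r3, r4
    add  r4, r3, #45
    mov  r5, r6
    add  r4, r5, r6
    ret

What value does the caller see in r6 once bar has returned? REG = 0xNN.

REG = 0x22

prologue: push r4 -> mem[0x74]=0xd6, sp=0x74
prologue: push r5 -> mem[0x73]=0x3b, sp=0x73
body[0] sub  r1, r4, r0 -> r1=0xd4
body[1] xor  r0, r2, r5 -> r0=0x29
body[2] add  r2, r2, #61 -> r2=0x4f
body[3] xor  r6, r3, r4 -> r6=0x22
body[4] add  r4, r3, #45 -> r4=0x21
body[5] mov  r5, r6 -> r5=0x22
body[6] add  r4, r5, r6 -> r4=0x44
epilogue: pop r5=0x3b, sp=0x74
epilogue: pop r4=0xd6, sp=0x75
r6 is caller-saved -> body value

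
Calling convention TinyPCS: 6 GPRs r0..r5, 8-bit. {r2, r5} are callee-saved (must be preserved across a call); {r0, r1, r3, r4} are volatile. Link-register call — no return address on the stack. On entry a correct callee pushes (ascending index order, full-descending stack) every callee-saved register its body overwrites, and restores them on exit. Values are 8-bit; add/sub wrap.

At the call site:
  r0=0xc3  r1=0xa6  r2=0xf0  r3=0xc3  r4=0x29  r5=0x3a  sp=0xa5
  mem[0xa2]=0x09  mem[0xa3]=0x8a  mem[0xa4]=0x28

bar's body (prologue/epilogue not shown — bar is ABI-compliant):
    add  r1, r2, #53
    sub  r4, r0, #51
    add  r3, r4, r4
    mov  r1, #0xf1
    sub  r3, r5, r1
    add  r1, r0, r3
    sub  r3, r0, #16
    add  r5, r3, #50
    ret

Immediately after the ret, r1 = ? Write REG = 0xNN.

REG = 0x0c

prologue: push r5 → mem[0xa4]=0x3a, sp=0xa4
body[0] add  r1, r2, #53 → r1=0x25
body[1] sub  r4, r0, #51 → r4=0x90
body[2] add  r3, r4, r4 → r3=0x20
body[3] mov  r1, #0xf1 → r1=0xf1
body[4] sub  r3, r5, r1 → r3=0x49
body[5] add  r1, r0, r3 → r1=0x0c
body[6] sub  r3, r0, #16 → r3=0xb3
body[7] add  r5, r3, #50 → r5=0xe5
epilogue: pop r5=0x3a, sp=0xa5
r1 is caller-saved → body value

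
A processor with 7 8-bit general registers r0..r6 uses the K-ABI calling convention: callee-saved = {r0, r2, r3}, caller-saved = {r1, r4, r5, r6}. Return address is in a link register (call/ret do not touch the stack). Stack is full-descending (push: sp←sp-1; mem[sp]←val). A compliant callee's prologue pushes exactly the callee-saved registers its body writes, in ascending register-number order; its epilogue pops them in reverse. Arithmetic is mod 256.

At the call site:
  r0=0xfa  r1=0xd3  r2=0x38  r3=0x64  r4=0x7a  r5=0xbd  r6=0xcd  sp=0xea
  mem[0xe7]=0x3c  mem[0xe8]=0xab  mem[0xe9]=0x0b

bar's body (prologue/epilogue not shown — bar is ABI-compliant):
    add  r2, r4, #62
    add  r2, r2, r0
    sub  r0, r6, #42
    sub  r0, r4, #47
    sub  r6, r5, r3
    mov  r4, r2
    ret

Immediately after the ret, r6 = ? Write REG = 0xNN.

REG = 0x59

prologue: push r0 → mem[0xe9]=0xfa, sp=0xe9
prologue: push r2 → mem[0xe8]=0x38, sp=0xe8
body[0] add  r2, r4, #62 → r2=0xb8
body[1] add  r2, r2, r0 → r2=0xb2
body[2] sub  r0, r6, #42 → r0=0xa3
body[3] sub  r0, r4, #47 → r0=0x4b
body[4] sub  r6, r5, r3 → r6=0x59
body[5] mov  r4, r2 → r4=0xb2
epilogue: pop r2=0x38, sp=0xe9
epilogue: pop r0=0xfa, sp=0xea
r6 is caller-saved → body value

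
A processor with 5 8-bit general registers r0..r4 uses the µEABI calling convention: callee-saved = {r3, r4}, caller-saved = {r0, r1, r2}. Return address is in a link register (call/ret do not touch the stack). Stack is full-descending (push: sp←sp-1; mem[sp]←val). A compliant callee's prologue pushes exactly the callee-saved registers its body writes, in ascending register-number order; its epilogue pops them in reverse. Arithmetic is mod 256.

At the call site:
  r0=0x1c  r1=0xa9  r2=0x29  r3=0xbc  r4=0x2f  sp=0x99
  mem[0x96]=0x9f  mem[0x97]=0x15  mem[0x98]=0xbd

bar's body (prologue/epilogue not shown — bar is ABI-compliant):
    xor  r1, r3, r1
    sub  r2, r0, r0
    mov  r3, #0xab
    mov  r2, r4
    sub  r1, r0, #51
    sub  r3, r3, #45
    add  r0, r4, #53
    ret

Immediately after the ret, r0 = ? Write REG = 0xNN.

REG = 0x64

prologue: push r3 → mem[0x98]=0xbc, sp=0x98
body[0] xor  r1, r3, r1 → r1=0x15
body[1] sub  r2, r0, r0 → r2=0x00
body[2] mov  r3, #0xab → r3=0xab
body[3] mov  r2, r4 → r2=0x2f
body[4] sub  r1, r0, #51 → r1=0xe9
body[5] sub  r3, r3, #45 → r3=0x7e
body[6] add  r0, r4, #53 → r0=0x64
epilogue: pop r3=0xbc, sp=0x99
r0 is caller-saved → body value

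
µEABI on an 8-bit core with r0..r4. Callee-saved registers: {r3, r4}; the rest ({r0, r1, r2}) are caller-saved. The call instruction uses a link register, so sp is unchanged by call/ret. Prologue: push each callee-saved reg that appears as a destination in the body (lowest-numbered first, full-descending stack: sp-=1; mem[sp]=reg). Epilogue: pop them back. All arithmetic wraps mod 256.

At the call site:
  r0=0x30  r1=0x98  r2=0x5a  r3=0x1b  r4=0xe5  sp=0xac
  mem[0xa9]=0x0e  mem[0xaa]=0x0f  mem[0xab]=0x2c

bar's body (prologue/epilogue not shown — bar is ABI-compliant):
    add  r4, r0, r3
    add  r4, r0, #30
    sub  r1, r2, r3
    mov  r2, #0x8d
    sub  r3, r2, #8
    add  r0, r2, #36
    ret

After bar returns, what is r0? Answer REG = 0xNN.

REG = 0xb1

prologue: push r3 → mem[0xab]=0x1b, sp=0xab
prologue: push r4 → mem[0xaa]=0xe5, sp=0xaa
body[0] add  r4, r0, r3 → r4=0x4b
body[1] add  r4, r0, #30 → r4=0x4e
body[2] sub  r1, r2, r3 → r1=0x3f
body[3] mov  r2, #0x8d → r2=0x8d
body[4] sub  r3, r2, #8 → r3=0x85
body[5] add  r0, r2, #36 → r0=0xb1
epilogue: pop r4=0xe5, sp=0xab
epilogue: pop r3=0x1b, sp=0xac
r0 is caller-saved → body value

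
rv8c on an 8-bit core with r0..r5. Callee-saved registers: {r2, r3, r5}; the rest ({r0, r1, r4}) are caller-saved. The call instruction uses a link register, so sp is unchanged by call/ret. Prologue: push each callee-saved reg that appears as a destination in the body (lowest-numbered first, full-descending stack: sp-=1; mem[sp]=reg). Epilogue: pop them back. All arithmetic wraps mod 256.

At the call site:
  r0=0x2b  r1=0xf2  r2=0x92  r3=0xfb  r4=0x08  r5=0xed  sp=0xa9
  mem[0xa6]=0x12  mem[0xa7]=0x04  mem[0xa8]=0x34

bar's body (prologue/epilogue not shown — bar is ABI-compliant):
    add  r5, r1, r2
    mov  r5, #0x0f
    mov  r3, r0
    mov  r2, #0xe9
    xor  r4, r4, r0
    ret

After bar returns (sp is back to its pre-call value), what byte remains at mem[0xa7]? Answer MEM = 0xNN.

prologue: push r2 → mem[0xa8]=0x92, sp=0xa8
prologue: push r3 → mem[0xa7]=0xfb, sp=0xa7
prologue: push r5 → mem[0xa6]=0xed, sp=0xa6
body[0] add  r5, r1, r2 → r5=0x84
body[1] mov  r5, #0x0f → r5=0x0f
body[2] mov  r3, r0 → r3=0x2b
body[3] mov  r2, #0xe9 → r2=0xe9
body[4] xor  r4, r4, r0 → r4=0x23
epilogue: pop r5=0xed, sp=0xa7
epilogue: pop r3=0xfb, sp=0xa8
epilogue: pop r2=0x92, sp=0xa9
prologue pushed ['r2', 'r3', 'r5'] at ['0xa8', '0xa7', '0xa6']

MEM = 0xfb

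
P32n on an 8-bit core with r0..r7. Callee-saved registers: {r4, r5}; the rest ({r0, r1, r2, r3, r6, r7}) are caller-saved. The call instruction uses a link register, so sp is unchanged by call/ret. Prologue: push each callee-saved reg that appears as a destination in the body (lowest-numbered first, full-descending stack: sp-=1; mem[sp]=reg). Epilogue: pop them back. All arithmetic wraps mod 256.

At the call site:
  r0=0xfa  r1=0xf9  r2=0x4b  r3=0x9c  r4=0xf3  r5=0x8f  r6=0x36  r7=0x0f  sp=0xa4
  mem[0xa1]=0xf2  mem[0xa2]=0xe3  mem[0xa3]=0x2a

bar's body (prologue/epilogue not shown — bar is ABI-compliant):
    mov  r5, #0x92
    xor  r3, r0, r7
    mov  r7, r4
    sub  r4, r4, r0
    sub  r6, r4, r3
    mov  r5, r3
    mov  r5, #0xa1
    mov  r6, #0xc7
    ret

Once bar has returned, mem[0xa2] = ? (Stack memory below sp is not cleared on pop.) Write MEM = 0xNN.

prologue: push r4 → mem[0xa3]=0xf3, sp=0xa3
prologue: push r5 → mem[0xa2]=0x8f, sp=0xa2
body[0] mov  r5, #0x92 → r5=0x92
body[1] xor  r3, r0, r7 → r3=0xf5
body[2] mov  r7, r4 → r7=0xf3
body[3] sub  r4, r4, r0 → r4=0xf9
body[4] sub  r6, r4, r3 → r6=0x04
body[5] mov  r5, r3 → r5=0xf5
body[6] mov  r5, #0xa1 → r5=0xa1
body[7] mov  r6, #0xc7 → r6=0xc7
epilogue: pop r5=0x8f, sp=0xa3
epilogue: pop r4=0xf3, sp=0xa4
prologue pushed ['r4', 'r5'] at ['0xa3', '0xa2']

MEM = 0x8f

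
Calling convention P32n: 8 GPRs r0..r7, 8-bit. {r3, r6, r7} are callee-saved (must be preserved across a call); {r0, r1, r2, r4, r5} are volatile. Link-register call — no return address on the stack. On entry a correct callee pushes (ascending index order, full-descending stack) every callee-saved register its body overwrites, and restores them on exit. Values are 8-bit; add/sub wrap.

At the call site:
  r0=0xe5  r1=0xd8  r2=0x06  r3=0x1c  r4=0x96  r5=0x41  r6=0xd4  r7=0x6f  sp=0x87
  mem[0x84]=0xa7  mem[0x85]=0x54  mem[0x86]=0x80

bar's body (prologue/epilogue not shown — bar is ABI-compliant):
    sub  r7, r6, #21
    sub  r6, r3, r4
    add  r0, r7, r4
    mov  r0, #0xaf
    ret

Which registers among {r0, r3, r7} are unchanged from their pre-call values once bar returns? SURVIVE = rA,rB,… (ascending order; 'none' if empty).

prologue: push r6 -> mem[0x86]=0xd4, sp=0x86
prologue: push r7 -> mem[0x85]=0x6f, sp=0x85
body[0] sub  r7, r6, #21 -> r7=0xbf
body[1] sub  r6, r3, r4 -> r6=0x86
body[2] add  r0, r7, r4 -> r0=0x55
body[3] mov  r0, #0xaf -> r0=0xaf
epilogue: pop r7=0x6f, sp=0x86
epilogue: pop r6=0xd4, sp=0x87
r0: caller-saved, written=True
r3: callee-saved, written=False
r7: callee-saved, written=True

SURVIVE = r3,r7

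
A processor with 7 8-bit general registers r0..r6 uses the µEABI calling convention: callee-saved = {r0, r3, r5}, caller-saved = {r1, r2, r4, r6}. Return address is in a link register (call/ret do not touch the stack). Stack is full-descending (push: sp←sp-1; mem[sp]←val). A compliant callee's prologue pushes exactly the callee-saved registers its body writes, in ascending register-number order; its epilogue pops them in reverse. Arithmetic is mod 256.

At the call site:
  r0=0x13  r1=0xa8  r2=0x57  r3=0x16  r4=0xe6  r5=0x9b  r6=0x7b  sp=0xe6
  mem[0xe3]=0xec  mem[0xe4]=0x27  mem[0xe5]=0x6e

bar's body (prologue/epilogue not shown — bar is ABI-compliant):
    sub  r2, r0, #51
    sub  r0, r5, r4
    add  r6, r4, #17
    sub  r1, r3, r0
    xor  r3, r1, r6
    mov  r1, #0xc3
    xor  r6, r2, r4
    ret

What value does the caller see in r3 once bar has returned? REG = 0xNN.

REG = 0x16

prologue: push r0 → mem[0xe5]=0x13, sp=0xe5
prologue: push r3 → mem[0xe4]=0x16, sp=0xe4
body[0] sub  r2, r0, #51 → r2=0xe0
body[1] sub  r0, r5, r4 → r0=0xb5
body[2] add  r6, r4, #17 → r6=0xf7
body[3] sub  r1, r3, r0 → r1=0x61
body[4] xor  r3, r1, r6 → r3=0x96
body[5] mov  r1, #0xc3 → r1=0xc3
body[6] xor  r6, r2, r4 → r6=0x06
epilogue: pop r3=0x16, sp=0xe5
epilogue: pop r0=0x13, sp=0xe6
r3 is callee-saved → restored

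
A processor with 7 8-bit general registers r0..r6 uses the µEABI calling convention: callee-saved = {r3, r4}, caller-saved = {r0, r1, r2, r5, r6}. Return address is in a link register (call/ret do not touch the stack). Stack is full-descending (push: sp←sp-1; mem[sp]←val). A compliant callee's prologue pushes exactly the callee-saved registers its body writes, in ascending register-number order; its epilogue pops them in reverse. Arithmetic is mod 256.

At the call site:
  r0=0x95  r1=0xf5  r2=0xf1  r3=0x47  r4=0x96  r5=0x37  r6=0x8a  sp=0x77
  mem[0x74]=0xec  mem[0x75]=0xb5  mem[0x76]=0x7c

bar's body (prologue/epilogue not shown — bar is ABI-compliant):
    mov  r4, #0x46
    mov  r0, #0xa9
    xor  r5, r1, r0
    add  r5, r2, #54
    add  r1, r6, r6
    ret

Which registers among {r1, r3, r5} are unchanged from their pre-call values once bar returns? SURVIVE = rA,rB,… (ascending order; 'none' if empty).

SURVIVE = r3

prologue: push r4 → mem[0x76]=0x96, sp=0x76
body[0] mov  r4, #0x46 → r4=0x46
body[1] mov  r0, #0xa9 → r0=0xa9
body[2] xor  r5, r1, r0 → r5=0x5c
body[3] add  r5, r2, #54 → r5=0x27
body[4] add  r1, r6, r6 → r1=0x14
epilogue: pop r4=0x96, sp=0x77
r1: caller-saved, written=True
r3: callee-saved, written=False
r5: caller-saved, written=True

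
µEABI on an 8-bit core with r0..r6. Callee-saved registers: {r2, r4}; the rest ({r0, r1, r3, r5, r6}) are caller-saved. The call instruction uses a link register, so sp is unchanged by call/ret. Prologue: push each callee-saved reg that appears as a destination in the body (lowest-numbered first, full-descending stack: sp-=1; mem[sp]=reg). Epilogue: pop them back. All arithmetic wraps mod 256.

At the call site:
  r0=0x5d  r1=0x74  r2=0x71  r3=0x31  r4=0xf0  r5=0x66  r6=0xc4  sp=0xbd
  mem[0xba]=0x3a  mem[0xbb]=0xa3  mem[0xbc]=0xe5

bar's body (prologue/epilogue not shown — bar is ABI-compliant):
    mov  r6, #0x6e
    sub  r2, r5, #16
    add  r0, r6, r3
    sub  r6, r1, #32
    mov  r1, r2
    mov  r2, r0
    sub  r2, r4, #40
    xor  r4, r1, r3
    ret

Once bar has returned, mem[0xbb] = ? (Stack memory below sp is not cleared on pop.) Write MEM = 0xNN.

MEM = 0xf0

prologue: push r2 -> mem[0xbc]=0x71, sp=0xbc
prologue: push r4 -> mem[0xbb]=0xf0, sp=0xbb
body[0] mov  r6, #0x6e -> r6=0x6e
body[1] sub  r2, r5, #16 -> r2=0x56
body[2] add  r0, r6, r3 -> r0=0x9f
body[3] sub  r6, r1, #32 -> r6=0x54
body[4] mov  r1, r2 -> r1=0x56
body[5] mov  r2, r0 -> r2=0x9f
body[6] sub  r2, r4, #40 -> r2=0xc8
body[7] xor  r4, r1, r3 -> r4=0x67
epilogue: pop r4=0xf0, sp=0xbc
epilogue: pop r2=0x71, sp=0xbd
prologue pushed ['r2', 'r4'] at ['0xbc', '0xbb']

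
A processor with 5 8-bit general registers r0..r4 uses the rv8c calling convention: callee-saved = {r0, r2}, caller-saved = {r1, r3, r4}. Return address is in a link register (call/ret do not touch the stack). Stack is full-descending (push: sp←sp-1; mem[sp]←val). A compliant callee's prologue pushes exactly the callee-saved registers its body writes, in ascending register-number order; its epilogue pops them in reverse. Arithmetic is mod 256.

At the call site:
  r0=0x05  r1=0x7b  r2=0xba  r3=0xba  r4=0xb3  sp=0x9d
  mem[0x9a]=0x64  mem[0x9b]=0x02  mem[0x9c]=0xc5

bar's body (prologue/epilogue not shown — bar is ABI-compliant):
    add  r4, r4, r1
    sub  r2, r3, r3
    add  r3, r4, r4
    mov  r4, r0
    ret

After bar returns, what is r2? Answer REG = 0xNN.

REG = 0xba

prologue: push r2 → mem[0x9c]=0xba, sp=0x9c
body[0] add  r4, r4, r1 → r4=0x2e
body[1] sub  r2, r3, r3 → r2=0x00
body[2] add  r3, r4, r4 → r3=0x5c
body[3] mov  r4, r0 → r4=0x05
epilogue: pop r2=0xba, sp=0x9d
r2 is callee-saved → restored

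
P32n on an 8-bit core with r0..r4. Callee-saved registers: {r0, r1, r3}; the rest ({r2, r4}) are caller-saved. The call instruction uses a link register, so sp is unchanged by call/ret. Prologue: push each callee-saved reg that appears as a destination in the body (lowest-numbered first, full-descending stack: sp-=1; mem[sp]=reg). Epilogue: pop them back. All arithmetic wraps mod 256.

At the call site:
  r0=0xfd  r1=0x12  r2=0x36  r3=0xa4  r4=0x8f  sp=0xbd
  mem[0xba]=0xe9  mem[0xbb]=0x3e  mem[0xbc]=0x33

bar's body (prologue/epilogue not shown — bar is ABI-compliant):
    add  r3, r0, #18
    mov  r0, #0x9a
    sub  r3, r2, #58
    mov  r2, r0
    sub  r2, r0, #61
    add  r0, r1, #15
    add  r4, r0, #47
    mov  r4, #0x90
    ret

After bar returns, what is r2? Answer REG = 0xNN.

REG = 0x5d

prologue: push r0 -> mem[0xbc]=0xfd, sp=0xbc
prologue: push r3 -> mem[0xbb]=0xa4, sp=0xbb
body[0] add  r3, r0, #18 -> r3=0x0f
body[1] mov  r0, #0x9a -> r0=0x9a
body[2] sub  r3, r2, #58 -> r3=0xfc
body[3] mov  r2, r0 -> r2=0x9a
body[4] sub  r2, r0, #61 -> r2=0x5d
body[5] add  r0, r1, #15 -> r0=0x21
body[6] add  r4, r0, #47 -> r4=0x50
body[7] mov  r4, #0x90 -> r4=0x90
epilogue: pop r3=0xa4, sp=0xbc
epilogue: pop r0=0xfd, sp=0xbd
r2 is caller-saved -> body value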